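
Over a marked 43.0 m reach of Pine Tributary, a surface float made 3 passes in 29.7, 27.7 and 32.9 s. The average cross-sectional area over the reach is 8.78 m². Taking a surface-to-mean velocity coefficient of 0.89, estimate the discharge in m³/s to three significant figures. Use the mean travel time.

11.2 m³/s

t̄ = (29.7 + 27.7 + 32.9) / 3 = 30.1 s
v_surface = L / t̄ = 43.0 / 30.1 = 1.429 m/s
v_mean = 0.89 × 1.429 = 1.271 m/s
Q = A × v_mean = 8.78 × 1.271 = 11.16 m³/s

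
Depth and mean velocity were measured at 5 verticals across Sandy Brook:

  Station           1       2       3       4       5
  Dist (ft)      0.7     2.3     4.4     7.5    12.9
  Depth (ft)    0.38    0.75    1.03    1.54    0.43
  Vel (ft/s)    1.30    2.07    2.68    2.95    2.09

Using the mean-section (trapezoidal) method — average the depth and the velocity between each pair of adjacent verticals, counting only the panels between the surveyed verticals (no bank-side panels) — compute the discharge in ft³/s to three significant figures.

30.6 ft³/s

Panel 1-2: Δb = 1.6 ft, d̄ = (0.38+0.75)/2 = 0.565, v̄ = (1.30+2.07)/2 = 1.685 → q = 1.6×0.565×1.685 = 1.523 ft³/s
Panel 2-3: Δb = 2.1 ft, d̄ = (0.75+1.03)/2 = 0.89, v̄ = (2.07+2.68)/2 = 2.375 → q = 2.1×0.89×2.375 = 4.439 ft³/s
Panel 3-4: Δb = 3.1 ft, d̄ = (1.03+1.54)/2 = 1.285, v̄ = (2.68+2.95)/2 = 2.815 → q = 3.1×1.285×2.815 = 11.21 ft³/s
Panel 4-5: Δb = 5.4 ft, d̄ = (1.54+0.43)/2 = 0.985, v̄ = (2.95+2.09)/2 = 2.52 → q = 5.4×0.985×2.52 = 13.40 ft³/s
Q = Σ q = 30.58 ft³/s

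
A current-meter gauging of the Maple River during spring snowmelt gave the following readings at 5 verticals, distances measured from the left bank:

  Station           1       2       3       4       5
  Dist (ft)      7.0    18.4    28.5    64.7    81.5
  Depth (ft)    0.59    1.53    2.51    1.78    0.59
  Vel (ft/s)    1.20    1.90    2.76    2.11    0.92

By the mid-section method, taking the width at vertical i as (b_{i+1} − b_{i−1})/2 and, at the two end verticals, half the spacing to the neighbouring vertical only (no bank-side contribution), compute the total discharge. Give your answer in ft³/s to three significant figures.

w_1 = (18.4 − 7.0)/2 = 5.7 ft; q_1 = 1.20 × 0.59 × 5.7 = 4.036 ft³/s
w_2 = (28.5 − 7.0)/2 = 10.75 ft; q_2 = 1.90 × 1.53 × 10.75 = 31.25 ft³/s
w_3 = (64.7 − 18.4)/2 = 23.15 ft; q_3 = 2.76 × 2.51 × 23.15 = 160.4 ft³/s
w_4 = (81.5 − 28.5)/2 = 26.5 ft; q_4 = 2.11 × 1.78 × 26.5 = 99.53 ft³/s
w_5 = (81.5 − 64.7)/2 = 8.4 ft; q_5 = 0.92 × 0.59 × 8.4 = 4.560 ft³/s
Q = Σ qᵢ = 299.7 ft³/s

300 ft³/s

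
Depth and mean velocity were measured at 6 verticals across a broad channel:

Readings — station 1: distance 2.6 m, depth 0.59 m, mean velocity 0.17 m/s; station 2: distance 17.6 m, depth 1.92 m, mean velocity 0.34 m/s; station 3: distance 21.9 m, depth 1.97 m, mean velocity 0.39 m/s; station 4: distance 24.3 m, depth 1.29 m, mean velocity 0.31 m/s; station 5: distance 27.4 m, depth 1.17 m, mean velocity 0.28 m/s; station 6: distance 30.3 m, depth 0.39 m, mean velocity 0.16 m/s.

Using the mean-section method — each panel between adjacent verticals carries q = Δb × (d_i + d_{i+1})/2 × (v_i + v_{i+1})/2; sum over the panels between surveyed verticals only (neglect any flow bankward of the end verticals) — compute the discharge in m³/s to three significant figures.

Panel 1-2: Δb = 15 m, d̄ = (0.59+1.92)/2 = 1.255, v̄ = (0.17+0.34)/2 = 0.255 → q = 15×1.255×0.255 = 4.800 m³/s
Panel 2-3: Δb = 4.3 m, d̄ = (1.92+1.97)/2 = 1.945, v̄ = (0.34+0.39)/2 = 0.365 → q = 4.3×1.945×0.365 = 3.053 m³/s
Panel 3-4: Δb = 2.4 m, d̄ = (1.97+1.29)/2 = 1.63, v̄ = (0.39+0.31)/2 = 0.35 → q = 2.4×1.63×0.35 = 1.369 m³/s
Panel 4-5: Δb = 3.1 m, d̄ = (1.29+1.17)/2 = 1.23, v̄ = (0.31+0.28)/2 = 0.295 → q = 3.1×1.23×0.295 = 1.125 m³/s
Panel 5-6: Δb = 2.9 m, d̄ = (1.17+0.39)/2 = 0.78, v̄ = (0.28+0.16)/2 = 0.22 → q = 2.9×0.78×0.22 = 0.4976 m³/s
Q = Σ q = 10.84 m³/s

10.8 m³/s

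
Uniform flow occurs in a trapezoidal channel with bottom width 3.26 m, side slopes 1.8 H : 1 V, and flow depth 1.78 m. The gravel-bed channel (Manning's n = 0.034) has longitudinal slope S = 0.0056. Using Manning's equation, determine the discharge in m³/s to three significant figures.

26.8 m³/s

A = (b + z·y)·y = (3.26 + 1.8×1.78)×1.78 = 11.51 m²
P = b + 2y√(1+z²) = 3.26 + 2×1.78×√(1+1.8²) = 10.59 m
R = A/P = 11.51/10.59 = 1.086 m
Q = (1/n)·A·R^(2/3)·S^(1/2) = (1/0.034) × 11.51 × 1.086^(2/3) × 0.0056^(1/2) = 26.76 m³/s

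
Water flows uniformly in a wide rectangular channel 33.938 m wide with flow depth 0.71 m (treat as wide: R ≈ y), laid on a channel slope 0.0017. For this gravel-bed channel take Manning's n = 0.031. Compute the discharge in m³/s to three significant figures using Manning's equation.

A = b·y = 33.938 × 0.71 = 24.10 m²
Wide channel: R ≈ y = 0.71 m
Q = (1/n)·A·R^(2/3)·S^(1/2) = (1/0.031) × 24.10 × 0.7100^(2/3) × 0.0017^(1/2) = 25.51 m³/s

25.5 m³/s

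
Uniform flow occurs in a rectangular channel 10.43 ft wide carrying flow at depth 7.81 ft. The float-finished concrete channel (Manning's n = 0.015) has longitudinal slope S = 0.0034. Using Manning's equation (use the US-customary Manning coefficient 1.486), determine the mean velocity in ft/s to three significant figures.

12.4 ft/s

A = b·y = 10.43 × 7.81 = 81.46 ft²
P = b + 2y = 10.43 + 2×7.81 = 26.05 ft
R = A/P = 81.46/26.05 = 3.127 ft
Q = (1.486/n)·A·R^(2/3)·S^(1/2) = (1.486/0.015) × 81.46 × 3.127^(2/3) × 0.0034^(1/2) = 1006 ft³/s
V = Q/A = 1006/81.46 = 12.35 ft/s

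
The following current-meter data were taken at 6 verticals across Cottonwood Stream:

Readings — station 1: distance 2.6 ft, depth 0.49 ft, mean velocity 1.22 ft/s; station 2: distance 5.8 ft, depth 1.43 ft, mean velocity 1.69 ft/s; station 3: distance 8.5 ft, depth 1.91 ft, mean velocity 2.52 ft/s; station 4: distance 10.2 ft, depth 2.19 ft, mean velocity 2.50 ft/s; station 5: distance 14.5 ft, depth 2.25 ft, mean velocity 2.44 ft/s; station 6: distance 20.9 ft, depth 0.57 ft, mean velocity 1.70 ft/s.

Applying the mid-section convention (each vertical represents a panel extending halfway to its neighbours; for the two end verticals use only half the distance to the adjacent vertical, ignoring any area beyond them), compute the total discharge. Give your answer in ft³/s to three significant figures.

67.6 ft³/s

w_1 = (5.8 − 2.6)/2 = 1.6 ft; q_1 = 1.22 × 0.49 × 1.6 = 0.9565 ft³/s
w_2 = (8.5 − 2.6)/2 = 2.95 ft; q_2 = 1.69 × 1.43 × 2.95 = 7.129 ft³/s
w_3 = (10.2 − 5.8)/2 = 2.2 ft; q_3 = 2.52 × 1.91 × 2.2 = 10.59 ft³/s
w_4 = (14.5 − 8.5)/2 = 3 ft; q_4 = 2.50 × 2.19 × 3 = 16.43 ft³/s
w_5 = (20.9 − 10.2)/2 = 5.35 ft; q_5 = 2.44 × 2.25 × 5.35 = 29.37 ft³/s
w_6 = (20.9 − 14.5)/2 = 3.2 ft; q_6 = 1.70 × 0.57 × 3.2 = 3.101 ft³/s
Q = Σ qᵢ = 67.57 ft³/s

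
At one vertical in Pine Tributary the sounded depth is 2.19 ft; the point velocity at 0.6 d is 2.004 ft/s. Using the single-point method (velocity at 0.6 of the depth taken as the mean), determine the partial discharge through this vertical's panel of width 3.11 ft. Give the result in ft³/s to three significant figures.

v̄ = v₀.₆ = 2.004 ft/s
q = v̄ × d × w = 2.004 × 2.19 × 3.11 = 13.65 ft³/s

13.6 ft³/s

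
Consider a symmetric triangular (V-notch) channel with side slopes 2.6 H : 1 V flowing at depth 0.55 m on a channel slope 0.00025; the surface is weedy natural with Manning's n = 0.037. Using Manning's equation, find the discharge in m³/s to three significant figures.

A = z·y² = 2.6×0.55² = 0.7865 m²
P = 2y√(1+z²) = 2×0.55×√(1+2.6²) = 3.064 m
R = A/P = 0.7865/3.064 = 0.2567 m
Q = (1/n)·A·R^(2/3)·S^(1/2) = (1/0.037) × 0.7865 × 0.2567^(2/3) × 0.00025^(1/2) = 0.1357 m³/s

0.136 m³/s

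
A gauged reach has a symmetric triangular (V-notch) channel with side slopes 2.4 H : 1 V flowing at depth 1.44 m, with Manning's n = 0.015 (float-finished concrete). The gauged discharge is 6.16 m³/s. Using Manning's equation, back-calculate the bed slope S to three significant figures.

A = z·y² = 2.4×1.44² = 4.977 m²
P = 2y√(1+z²) = 2×1.44×√(1+2.4²) = 7.488 m
R = A/P = 4.977/7.488 = 0.6646 m
S = (Q·n / (1·A·R^(2/3)))² = (6.16×0.015 / (1×4.977×0.7616))² = 0.0005944

0.000594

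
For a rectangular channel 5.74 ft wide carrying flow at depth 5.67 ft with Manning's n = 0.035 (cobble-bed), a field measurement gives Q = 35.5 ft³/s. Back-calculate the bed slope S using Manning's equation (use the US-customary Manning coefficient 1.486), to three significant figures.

A = b·y = 5.74 × 5.67 = 32.55 ft²
P = b + 2y = 5.74 + 2×5.67 = 17.08 ft
R = A/P = 32.55/17.08 = 1.905 ft
S = (Q·n / (1.486·A·R^(2/3)))² = (35.5×0.035 / (1.486×32.55×1.537))² = 0.0002794

0.000279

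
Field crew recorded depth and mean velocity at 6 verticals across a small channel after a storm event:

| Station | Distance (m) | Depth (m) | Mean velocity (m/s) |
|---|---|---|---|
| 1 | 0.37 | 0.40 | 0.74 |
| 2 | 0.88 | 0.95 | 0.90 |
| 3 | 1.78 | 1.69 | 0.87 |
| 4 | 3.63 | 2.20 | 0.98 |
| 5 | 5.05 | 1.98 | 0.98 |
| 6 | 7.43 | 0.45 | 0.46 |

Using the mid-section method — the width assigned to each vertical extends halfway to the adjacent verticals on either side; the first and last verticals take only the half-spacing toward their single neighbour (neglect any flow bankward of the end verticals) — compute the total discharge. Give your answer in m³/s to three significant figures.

w_1 = (0.88 − 0.37)/2 = 0.255 m; q_1 = 0.74 × 0.40 × 0.255 = 0.07548 m³/s
w_2 = (1.78 − 0.37)/2 = 0.705 m; q_2 = 0.90 × 0.95 × 0.705 = 0.6028 m³/s
w_3 = (3.63 − 0.88)/2 = 1.375 m; q_3 = 0.87 × 1.69 × 1.375 = 2.022 m³/s
w_4 = (5.05 − 1.78)/2 = 1.635 m; q_4 = 0.98 × 2.20 × 1.635 = 3.525 m³/s
w_5 = (7.43 − 3.63)/2 = 1.9 m; q_5 = 0.98 × 1.98 × 1.9 = 3.687 m³/s
w_6 = (7.43 − 5.05)/2 = 1.19 m; q_6 = 0.46 × 0.45 × 1.19 = 0.2463 m³/s
Q = Σ qᵢ = 10.16 m³/s

10.2 m³/s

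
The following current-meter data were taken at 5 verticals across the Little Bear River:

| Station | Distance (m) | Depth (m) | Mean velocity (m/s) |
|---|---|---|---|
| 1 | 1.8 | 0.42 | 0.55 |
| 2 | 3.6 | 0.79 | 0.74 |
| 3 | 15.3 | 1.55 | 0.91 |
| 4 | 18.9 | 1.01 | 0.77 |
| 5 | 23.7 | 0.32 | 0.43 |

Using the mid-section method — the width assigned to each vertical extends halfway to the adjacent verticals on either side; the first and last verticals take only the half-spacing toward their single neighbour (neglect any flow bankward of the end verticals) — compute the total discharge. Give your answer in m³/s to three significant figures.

18.5 m³/s

w_1 = (3.6 − 1.8)/2 = 0.9 m; q_1 = 0.55 × 0.42 × 0.9 = 0.2079 m³/s
w_2 = (15.3 − 1.8)/2 = 6.75 m; q_2 = 0.74 × 0.79 × 6.75 = 3.946 m³/s
w_3 = (18.9 − 3.6)/2 = 7.65 m; q_3 = 0.91 × 1.55 × 7.65 = 10.79 m³/s
w_4 = (23.7 − 15.3)/2 = 4.2 m; q_4 = 0.77 × 1.01 × 4.2 = 3.266 m³/s
w_5 = (23.7 − 18.9)/2 = 2.4 m; q_5 = 0.43 × 0.32 × 2.4 = 0.3302 m³/s
Q = Σ qᵢ = 18.54 m³/s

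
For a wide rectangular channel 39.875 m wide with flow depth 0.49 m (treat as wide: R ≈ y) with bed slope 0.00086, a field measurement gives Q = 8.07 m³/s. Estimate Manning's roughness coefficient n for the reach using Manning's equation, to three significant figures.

0.0441

A = b·y = 39.875 × 0.49 = 19.54 m²
Wide channel: R ≈ y = 0.49 m
n = (1/Q)·A·R^(2/3)·S^(1/2) = (1/8.07) × 19.54 × 0.6215 × 0.02933 = 0.04413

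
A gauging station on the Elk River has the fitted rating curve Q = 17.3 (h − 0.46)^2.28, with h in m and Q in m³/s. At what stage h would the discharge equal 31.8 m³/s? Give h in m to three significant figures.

h − h₀ = (Q/C)^(1/b) = (31.8/17.3)^(1/2.28) = 1.306 m
h = 0.46 + 1.306 = 1.766 m

1.77 m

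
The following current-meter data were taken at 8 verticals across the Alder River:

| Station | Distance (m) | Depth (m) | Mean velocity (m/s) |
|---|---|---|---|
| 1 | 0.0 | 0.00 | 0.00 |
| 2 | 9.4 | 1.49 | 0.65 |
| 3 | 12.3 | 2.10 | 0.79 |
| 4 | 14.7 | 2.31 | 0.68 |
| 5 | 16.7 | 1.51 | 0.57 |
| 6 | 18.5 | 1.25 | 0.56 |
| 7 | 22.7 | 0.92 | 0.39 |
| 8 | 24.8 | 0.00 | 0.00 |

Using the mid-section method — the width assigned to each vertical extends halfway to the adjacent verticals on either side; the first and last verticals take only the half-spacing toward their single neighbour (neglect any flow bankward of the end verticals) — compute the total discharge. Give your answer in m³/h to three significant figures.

67200 m³/h

w_2 = (12.3 − 0.0)/2 = 6.15 m; q_2 = 0.65 × 1.49 × 6.15 = 5.956 m³/s
w_3 = (14.7 − 9.4)/2 = 2.65 m; q_3 = 0.79 × 2.10 × 2.65 = 4.396 m³/s
w_4 = (16.7 − 12.3)/2 = 2.2 m; q_4 = 0.68 × 2.31 × 2.2 = 3.456 m³/s
w_5 = (18.5 − 14.7)/2 = 1.9 m; q_5 = 0.57 × 1.51 × 1.9 = 1.635 m³/s
w_6 = (22.7 − 16.7)/2 = 3 m; q_6 = 0.56 × 1.25 × 3 = 2.100 m³/s
w_7 = (24.8 − 18.5)/2 = 3.15 m; q_7 = 0.39 × 0.92 × 3.15 = 1.130 m³/s
Stations 1, 8 contribute zero (depth or velocity is 0).
Q = Σ qᵢ = 18.67 m³/s
= 18.67 × 3600 = 67230 m³/h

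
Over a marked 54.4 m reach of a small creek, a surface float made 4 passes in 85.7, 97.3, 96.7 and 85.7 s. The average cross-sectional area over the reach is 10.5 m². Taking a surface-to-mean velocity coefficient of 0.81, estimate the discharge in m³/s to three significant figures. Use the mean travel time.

t̄ = (85.7 + 97.3 + 96.7 + 85.7) / 4 = 91.35 s
v_surface = L / t̄ = 54.4 / 91.35 = 0.5955 m/s
v_mean = 0.81 × 0.5955 = 0.4824 m/s
Q = A × v_mean = 10.5 × 0.4824 = 5.065 m³/s

5.06 m³/s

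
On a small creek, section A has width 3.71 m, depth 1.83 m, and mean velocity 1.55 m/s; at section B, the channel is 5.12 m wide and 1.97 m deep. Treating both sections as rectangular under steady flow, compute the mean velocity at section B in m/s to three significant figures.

Q = A₁V₁ = (3.71×1.83) × 1.55 = 10.52 m³/s
A₂ = 5.12 × 1.97 = 10.09 m²
V₂ = Q/A₂ = 10.52/10.09 = 1.043 m/s

1.04 m/s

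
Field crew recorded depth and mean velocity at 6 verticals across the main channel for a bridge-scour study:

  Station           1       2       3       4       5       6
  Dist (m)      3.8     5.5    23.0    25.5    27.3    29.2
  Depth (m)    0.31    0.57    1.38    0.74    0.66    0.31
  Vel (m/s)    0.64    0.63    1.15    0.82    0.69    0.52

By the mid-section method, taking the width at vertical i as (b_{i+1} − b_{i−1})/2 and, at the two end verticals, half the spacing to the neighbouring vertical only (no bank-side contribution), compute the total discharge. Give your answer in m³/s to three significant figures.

w_1 = (5.5 − 3.8)/2 = 0.85 m; q_1 = 0.64 × 0.31 × 0.85 = 0.1686 m³/s
w_2 = (23.0 − 3.8)/2 = 9.6 m; q_2 = 0.63 × 0.57 × 9.6 = 3.447 m³/s
w_3 = (25.5 − 5.5)/2 = 10 m; q_3 = 1.15 × 1.38 × 10 = 15.87 m³/s
w_4 = (27.3 − 23.0)/2 = 2.15 m; q_4 = 0.82 × 0.74 × 2.15 = 1.305 m³/s
w_5 = (29.2 − 25.5)/2 = 1.85 m; q_5 = 0.69 × 0.66 × 1.85 = 0.8425 m³/s
w_6 = (29.2 − 27.3)/2 = 0.95 m; q_6 = 0.52 × 0.31 × 0.95 = 0.1531 m³/s
Q = Σ qᵢ = 21.79 m³/s

21.8 m³/s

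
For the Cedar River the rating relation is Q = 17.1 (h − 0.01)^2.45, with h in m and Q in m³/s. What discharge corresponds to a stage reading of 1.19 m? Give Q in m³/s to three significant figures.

Q = 17.1 × (1.19 − 0.01)^2.45 = 17.1 × 1.18^2.45 = 25.65 m³/s

25.7 m³/s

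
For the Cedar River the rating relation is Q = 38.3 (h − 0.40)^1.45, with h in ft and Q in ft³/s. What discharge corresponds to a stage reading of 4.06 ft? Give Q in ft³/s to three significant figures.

251 ft³/s

Q = 38.3 × (4.06 − 0.40)^1.45 = 38.3 × 3.66^1.45 = 251.3 ft³/s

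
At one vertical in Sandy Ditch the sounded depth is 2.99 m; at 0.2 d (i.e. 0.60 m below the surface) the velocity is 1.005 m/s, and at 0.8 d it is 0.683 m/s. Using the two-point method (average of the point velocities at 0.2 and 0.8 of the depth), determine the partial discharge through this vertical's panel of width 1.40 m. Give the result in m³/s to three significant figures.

3.53 m³/s

v̄ = (1.005 + 0.683) / 2 = 0.8440 m/s
q = v̄ × d × w = 0.8440 × 2.99 × 1.40 = 3.533 m³/s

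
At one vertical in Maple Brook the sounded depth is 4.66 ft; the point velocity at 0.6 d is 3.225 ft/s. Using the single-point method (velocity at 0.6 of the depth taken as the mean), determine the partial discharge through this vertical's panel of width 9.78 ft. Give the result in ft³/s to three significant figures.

v̄ = v₀.₆ = 3.225 ft/s
q = v̄ × d × w = 3.225 × 4.66 × 9.78 = 147.0 ft³/s

147 ft³/s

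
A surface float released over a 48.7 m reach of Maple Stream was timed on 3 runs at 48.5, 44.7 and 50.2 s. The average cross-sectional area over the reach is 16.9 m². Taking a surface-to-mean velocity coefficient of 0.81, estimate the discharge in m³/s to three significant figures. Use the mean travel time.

t̄ = (48.5 + 44.7 + 50.2) / 3 = 47.8 s
v_surface = L / t̄ = 48.7 / 47.8 = 1.019 m/s
v_mean = 0.81 × 1.019 = 0.8253 m/s
Q = A × v_mean = 16.9 × 0.8253 = 13.95 m³/s

13.9 m³/s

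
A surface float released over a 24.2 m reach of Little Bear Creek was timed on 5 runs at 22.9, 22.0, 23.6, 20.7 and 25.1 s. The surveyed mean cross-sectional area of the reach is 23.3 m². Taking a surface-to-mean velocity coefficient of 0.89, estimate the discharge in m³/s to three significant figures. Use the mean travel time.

t̄ = (22.9 + 22.0 + 23.6 + 20.7 + 25.1) / 5 = 22.86 s
v_surface = L / t̄ = 24.2 / 22.86 = 1.059 m/s
v_mean = 0.89 × 1.059 = 0.9422 m/s
Q = A × v_mean = 23.3 × 0.9422 = 21.95 m³/s

22.0 m³/s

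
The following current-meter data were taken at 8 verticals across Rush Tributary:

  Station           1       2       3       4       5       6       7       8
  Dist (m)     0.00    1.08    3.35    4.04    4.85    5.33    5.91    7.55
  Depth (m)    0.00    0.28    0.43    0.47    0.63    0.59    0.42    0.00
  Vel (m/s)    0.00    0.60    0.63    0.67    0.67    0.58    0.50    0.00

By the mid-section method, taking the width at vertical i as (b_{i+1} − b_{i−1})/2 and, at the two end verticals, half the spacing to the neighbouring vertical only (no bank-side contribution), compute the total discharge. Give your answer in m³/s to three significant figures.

w_2 = (3.35 − 0.00)/2 = 1.675 m; q_2 = 0.60 × 0.28 × 1.675 = 0.2814 m³/s
w_3 = (4.04 − 1.08)/2 = 1.48 m; q_3 = 0.63 × 0.43 × 1.48 = 0.4009 m³/s
w_4 = (4.85 − 3.35)/2 = 0.75 m; q_4 = 0.67 × 0.47 × 0.75 = 0.2362 m³/s
w_5 = (5.33 − 4.04)/2 = 0.645 m; q_5 = 0.67 × 0.63 × 0.645 = 0.2723 m³/s
w_6 = (5.91 − 4.85)/2 = 0.53 m; q_6 = 0.58 × 0.59 × 0.53 = 0.1814 m³/s
w_7 = (7.55 − 5.33)/2 = 1.11 m; q_7 = 0.50 × 0.42 × 1.11 = 0.2331 m³/s
Stations 1, 8 contribute zero (depth or velocity is 0).
Q = Σ qᵢ = 1.605 m³/s

1.61 m³/s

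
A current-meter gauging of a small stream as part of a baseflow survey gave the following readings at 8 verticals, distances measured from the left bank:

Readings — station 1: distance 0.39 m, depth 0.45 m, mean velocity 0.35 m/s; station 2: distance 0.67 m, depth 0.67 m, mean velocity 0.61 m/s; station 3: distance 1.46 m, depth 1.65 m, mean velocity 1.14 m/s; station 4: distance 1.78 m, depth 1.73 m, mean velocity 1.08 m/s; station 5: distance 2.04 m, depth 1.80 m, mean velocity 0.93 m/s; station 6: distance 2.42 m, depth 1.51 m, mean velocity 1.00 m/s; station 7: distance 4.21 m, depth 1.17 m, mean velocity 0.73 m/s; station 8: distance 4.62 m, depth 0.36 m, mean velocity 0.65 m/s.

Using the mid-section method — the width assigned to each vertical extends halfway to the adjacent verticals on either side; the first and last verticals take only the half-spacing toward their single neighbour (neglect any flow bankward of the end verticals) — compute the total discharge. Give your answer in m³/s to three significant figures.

w_1 = (0.67 − 0.39)/2 = 0.14 m; q_1 = 0.35 × 0.45 × 0.14 = 0.02205 m³/s
w_2 = (1.46 − 0.39)/2 = 0.535 m; q_2 = 0.61 × 0.67 × 0.535 = 0.2187 m³/s
w_3 = (1.78 − 0.67)/2 = 0.555 m; q_3 = 1.14 × 1.65 × 0.555 = 1.044 m³/s
w_4 = (2.04 − 1.46)/2 = 0.29 m; q_4 = 1.08 × 1.73 × 0.29 = 0.5418 m³/s
w_5 = (2.42 − 1.78)/2 = 0.32 m; q_5 = 0.93 × 1.80 × 0.32 = 0.5357 m³/s
w_6 = (4.21 − 2.04)/2 = 1.085 m; q_6 = 1.00 × 1.51 × 1.085 = 1.638 m³/s
w_7 = (4.62 − 2.42)/2 = 1.1 m; q_7 = 0.73 × 1.17 × 1.1 = 0.9395 m³/s
w_8 = (4.62 − 4.21)/2 = 0.205 m; q_8 = 0.65 × 0.36 × 0.205 = 0.04797 m³/s
Q = Σ qᵢ = 4.988 m³/s

4.99 m³/s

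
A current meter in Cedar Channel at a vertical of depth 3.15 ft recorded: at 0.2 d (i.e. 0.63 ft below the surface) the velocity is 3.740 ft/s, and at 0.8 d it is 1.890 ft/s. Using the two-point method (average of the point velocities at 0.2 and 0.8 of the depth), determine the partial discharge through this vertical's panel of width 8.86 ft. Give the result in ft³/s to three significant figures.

v̄ = (3.740 + 1.890) / 2 = 2.815 ft/s
q = v̄ × d × w = 2.815 × 3.15 × 8.86 = 78.56 ft³/s

78.6 ft³/s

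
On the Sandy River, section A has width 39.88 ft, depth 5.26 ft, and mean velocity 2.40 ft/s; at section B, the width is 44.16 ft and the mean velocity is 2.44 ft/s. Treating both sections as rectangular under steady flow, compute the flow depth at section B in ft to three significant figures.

Q = A₁V₁ = (39.88×5.26) × 2.40 = 503.4 ft³/s
d₂ = Q/(b₂ V₂) = 503.4/(44.16×2.44) = 4.672 ft

4.67 ft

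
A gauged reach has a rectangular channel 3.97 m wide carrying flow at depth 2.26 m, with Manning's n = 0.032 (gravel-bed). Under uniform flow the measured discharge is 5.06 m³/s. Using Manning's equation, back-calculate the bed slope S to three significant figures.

0.000303

A = b·y = 3.97 × 2.26 = 8.972 m²
P = b + 2y = 3.97 + 2×2.26 = 8.490 m
R = A/P = 8.972/8.490 = 1.057 m
S = (Q·n / (1·A·R^(2/3)))² = (5.06×0.032 / (1×8.972×1.038))² = 0.0003026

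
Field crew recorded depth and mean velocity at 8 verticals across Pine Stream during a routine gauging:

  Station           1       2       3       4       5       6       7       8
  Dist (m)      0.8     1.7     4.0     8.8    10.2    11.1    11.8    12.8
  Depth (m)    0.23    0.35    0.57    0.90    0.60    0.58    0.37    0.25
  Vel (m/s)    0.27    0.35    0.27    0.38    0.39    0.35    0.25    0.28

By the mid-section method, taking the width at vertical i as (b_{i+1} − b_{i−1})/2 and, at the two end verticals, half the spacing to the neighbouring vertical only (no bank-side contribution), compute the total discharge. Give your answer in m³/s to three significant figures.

w_1 = (1.7 − 0.8)/2 = 0.45 m; q_1 = 0.27 × 0.23 × 0.45 = 0.02795 m³/s
w_2 = (4.0 − 0.8)/2 = 1.6 m; q_2 = 0.35 × 0.35 × 1.6 = 0.1960 m³/s
w_3 = (8.8 − 1.7)/2 = 3.55 m; q_3 = 0.27 × 0.57 × 3.55 = 0.5463 m³/s
w_4 = (10.2 − 4.0)/2 = 3.1 m; q_4 = 0.38 × 0.90 × 3.1 = 1.060 m³/s
w_5 = (11.1 − 8.8)/2 = 1.15 m; q_5 = 0.39 × 0.60 × 1.15 = 0.2691 m³/s
w_6 = (11.8 − 10.2)/2 = 0.8 m; q_6 = 0.35 × 0.58 × 0.8 = 0.1624 m³/s
w_7 = (12.8 − 11.1)/2 = 0.85 m; q_7 = 0.25 × 0.37 × 0.85 = 0.07863 m³/s
w_8 = (12.8 − 11.8)/2 = 0.5 m; q_8 = 0.28 × 0.25 × 0.5 = 0.03500 m³/s
Q = Σ qᵢ = 2.376 m³/s

2.38 m³/s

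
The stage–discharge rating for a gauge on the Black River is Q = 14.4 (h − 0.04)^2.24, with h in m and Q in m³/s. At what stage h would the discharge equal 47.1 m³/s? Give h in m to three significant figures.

1.74 m

h − h₀ = (Q/C)^(1/b) = (47.1/14.4)^(1/2.24) = 1.697 m
h = 0.04 + 1.697 = 1.737 m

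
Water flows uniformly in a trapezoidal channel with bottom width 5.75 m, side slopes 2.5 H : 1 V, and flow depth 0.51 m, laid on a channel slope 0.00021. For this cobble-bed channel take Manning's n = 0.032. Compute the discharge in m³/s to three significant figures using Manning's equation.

0.912 m³/s

A = (b + z·y)·y = (5.75 + 2.5×0.51)×0.51 = 3.583 m²
P = b + 2y√(1+z²) = 5.75 + 2×0.51×√(1+2.5²) = 8.496 m
R = A/P = 3.583/8.496 = 0.4217 m
Q = (1/n)·A·R^(2/3)·S^(1/2) = (1/0.032) × 3.583 × 0.4217^(2/3) × 0.00021^(1/2) = 0.9124 m³/s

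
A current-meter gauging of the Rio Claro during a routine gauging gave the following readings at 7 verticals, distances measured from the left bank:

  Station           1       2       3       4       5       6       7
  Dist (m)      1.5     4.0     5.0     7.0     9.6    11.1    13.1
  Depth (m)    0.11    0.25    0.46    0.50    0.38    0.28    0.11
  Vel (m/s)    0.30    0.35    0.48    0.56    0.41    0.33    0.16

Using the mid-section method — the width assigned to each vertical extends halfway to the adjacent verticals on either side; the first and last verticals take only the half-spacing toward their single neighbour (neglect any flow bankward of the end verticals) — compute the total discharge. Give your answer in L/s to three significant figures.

w_1 = (4.0 − 1.5)/2 = 1.25 m; q_1 = 0.30 × 0.11 × 1.25 = 0.04125 m³/s
w_2 = (5.0 − 1.5)/2 = 1.75 m; q_2 = 0.35 × 0.25 × 1.75 = 0.1531 m³/s
w_3 = (7.0 − 4.0)/2 = 1.5 m; q_3 = 0.48 × 0.46 × 1.5 = 0.3312 m³/s
w_4 = (9.6 − 5.0)/2 = 2.3 m; q_4 = 0.56 × 0.50 × 2.3 = 0.6440 m³/s
w_5 = (11.1 − 7.0)/2 = 2.05 m; q_5 = 0.41 × 0.38 × 2.05 = 0.3194 m³/s
w_6 = (13.1 − 9.6)/2 = 1.75 m; q_6 = 0.33 × 0.28 × 1.75 = 0.1617 m³/s
w_7 = (13.1 − 11.1)/2 = 1 m; q_7 = 0.16 × 0.11 × 1 = 0.01760 m³/s
Q = Σ qᵢ = 1.668 m³/s
= 1.668 × 1000 = 1668 L/s

1670 L/s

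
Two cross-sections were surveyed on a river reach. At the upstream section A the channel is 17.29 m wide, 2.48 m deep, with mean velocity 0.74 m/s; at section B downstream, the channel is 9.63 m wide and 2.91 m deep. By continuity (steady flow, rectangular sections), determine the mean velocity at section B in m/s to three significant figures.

Q = A₁V₁ = (17.29×2.48) × 0.74 = 31.73 m³/s
A₂ = 9.63 × 2.91 = 28.02 m²
V₂ = Q/A₂ = 31.73/28.02 = 1.132 m/s

1.13 m/s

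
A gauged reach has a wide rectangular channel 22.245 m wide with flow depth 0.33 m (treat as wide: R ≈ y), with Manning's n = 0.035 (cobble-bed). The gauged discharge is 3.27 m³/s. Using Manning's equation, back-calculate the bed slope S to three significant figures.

A = b·y = 22.245 × 0.33 = 7.341 m²
Wide channel: R ≈ y = 0.33 m
S = (Q·n / (1·A·R^(2/3)))² = (3.27×0.035 / (1×7.341×0.4775))² = 0.001066

0.00107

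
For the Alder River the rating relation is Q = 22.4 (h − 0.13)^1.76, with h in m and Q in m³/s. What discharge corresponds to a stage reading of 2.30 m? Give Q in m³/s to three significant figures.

87.6 m³/s

Q = 22.4 × (2.30 − 0.13)^1.76 = 22.4 × 2.17^1.76 = 87.58 m³/s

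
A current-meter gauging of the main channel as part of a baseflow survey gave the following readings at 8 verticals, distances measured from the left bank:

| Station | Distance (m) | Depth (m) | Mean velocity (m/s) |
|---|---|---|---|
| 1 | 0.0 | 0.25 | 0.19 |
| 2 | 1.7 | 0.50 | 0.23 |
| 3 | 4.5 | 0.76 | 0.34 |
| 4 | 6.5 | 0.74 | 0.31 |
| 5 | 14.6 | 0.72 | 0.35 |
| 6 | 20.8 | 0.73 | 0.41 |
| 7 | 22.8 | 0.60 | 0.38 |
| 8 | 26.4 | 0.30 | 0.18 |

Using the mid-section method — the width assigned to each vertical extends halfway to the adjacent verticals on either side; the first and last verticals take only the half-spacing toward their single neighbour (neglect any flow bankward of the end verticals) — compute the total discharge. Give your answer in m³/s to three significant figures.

w_1 = (1.7 − 0.0)/2 = 0.85 m; q_1 = 0.19 × 0.25 × 0.85 = 0.04038 m³/s
w_2 = (4.5 − 0.0)/2 = 2.25 m; q_2 = 0.23 × 0.50 × 2.25 = 0.2588 m³/s
w_3 = (6.5 − 1.7)/2 = 2.4 m; q_3 = 0.34 × 0.76 × 2.4 = 0.6202 m³/s
w_4 = (14.6 − 4.5)/2 = 5.05 m; q_4 = 0.31 × 0.74 × 5.05 = 1.158 m³/s
w_5 = (20.8 − 6.5)/2 = 7.15 m; q_5 = 0.35 × 0.72 × 7.15 = 1.802 m³/s
w_6 = (22.8 − 14.6)/2 = 4.1 m; q_6 = 0.41 × 0.73 × 4.1 = 1.227 m³/s
w_7 = (26.4 − 20.8)/2 = 2.8 m; q_7 = 0.38 × 0.60 × 2.8 = 0.6384 m³/s
w_8 = (26.4 − 22.8)/2 = 1.8 m; q_8 = 0.18 × 0.30 × 1.8 = 0.09720 m³/s
Q = Σ qᵢ = 5.842 m³/s

5.84 m³/s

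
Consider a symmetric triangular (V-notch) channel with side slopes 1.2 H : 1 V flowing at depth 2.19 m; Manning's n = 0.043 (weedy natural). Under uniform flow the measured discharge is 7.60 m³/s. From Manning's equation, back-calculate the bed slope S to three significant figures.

0.00406

A = z·y² = 1.2×2.19² = 5.755 m²
P = 2y√(1+z²) = 2×2.19×√(1+1.2²) = 6.842 m
R = A/P = 5.755/6.842 = 0.8412 m
S = (Q·n / (1·A·R^(2/3)))² = (7.60×0.043 / (1×5.755×0.8911))² = 0.004060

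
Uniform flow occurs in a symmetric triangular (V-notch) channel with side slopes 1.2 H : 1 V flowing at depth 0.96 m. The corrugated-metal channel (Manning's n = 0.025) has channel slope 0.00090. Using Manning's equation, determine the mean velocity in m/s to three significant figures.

A = z·y² = 1.2×0.96² = 1.106 m²
P = 2y√(1+z²) = 2×0.96×√(1+1.2²) = 2.999 m
R = A/P = 1.106/2.999 = 0.3687 m
Q = (1/n)·A·R^(2/3)·S^(1/2) = (1/0.025) × 1.106 × 0.3687^(2/3) × 0.00090^(1/2) = 0.6824 m³/s
V = Q/A = 0.6824/1.106 = 0.6171 m/s

0.617 m/s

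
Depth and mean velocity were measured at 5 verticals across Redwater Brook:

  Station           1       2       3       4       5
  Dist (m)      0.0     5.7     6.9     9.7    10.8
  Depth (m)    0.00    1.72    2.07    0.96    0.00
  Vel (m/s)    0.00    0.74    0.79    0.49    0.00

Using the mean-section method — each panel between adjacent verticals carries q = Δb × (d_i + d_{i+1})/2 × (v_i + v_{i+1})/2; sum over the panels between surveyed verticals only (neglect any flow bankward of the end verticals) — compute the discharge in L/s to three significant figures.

Panel 1-2: Δb = 5.7 m, d̄ = (0.00+1.72)/2 = 0.86, v̄ = (0.00+0.74)/2 = 0.37 → q = 5.7×0.86×0.37 = 1.814 m³/s
Panel 2-3: Δb = 1.2 m, d̄ = (1.72+2.07)/2 = 1.895, v̄ = (0.74+0.79)/2 = 0.765 → q = 1.2×1.895×0.765 = 1.740 m³/s
Panel 3-4: Δb = 2.8 m, d̄ = (2.07+0.96)/2 = 1.515, v̄ = (0.79+0.49)/2 = 0.64 → q = 2.8×1.515×0.64 = 2.715 m³/s
Panel 4-5: Δb = 1.1 m, d̄ = (0.96+0.00)/2 = 0.48, v̄ = (0.49+0.00)/2 = 0.245 → q = 1.1×0.48×0.245 = 0.1294 m³/s
Q = Σ q = 6.398 m³/s
= 6.398 × 1000 = 6398 L/s

6400 L/s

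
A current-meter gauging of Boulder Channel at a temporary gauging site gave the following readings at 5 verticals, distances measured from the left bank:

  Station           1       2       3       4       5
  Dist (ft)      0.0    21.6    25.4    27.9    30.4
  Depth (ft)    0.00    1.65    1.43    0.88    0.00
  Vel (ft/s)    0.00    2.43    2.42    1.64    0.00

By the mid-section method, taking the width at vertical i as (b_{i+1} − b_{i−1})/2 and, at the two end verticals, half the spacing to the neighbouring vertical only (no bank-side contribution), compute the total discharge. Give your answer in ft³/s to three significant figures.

65.4 ft³/s

w_2 = (25.4 − 0.0)/2 = 12.7 ft; q_2 = 2.43 × 1.65 × 12.7 = 50.92 ft³/s
w_3 = (27.9 − 21.6)/2 = 3.15 ft; q_3 = 2.42 × 1.43 × 3.15 = 10.90 ft³/s
w_4 = (30.4 − 25.4)/2 = 2.5 ft; q_4 = 1.64 × 0.88 × 2.5 = 3.608 ft³/s
Stations 1, 5 contribute zero (depth or velocity is 0).
Q = Σ qᵢ = 65.43 ft³/s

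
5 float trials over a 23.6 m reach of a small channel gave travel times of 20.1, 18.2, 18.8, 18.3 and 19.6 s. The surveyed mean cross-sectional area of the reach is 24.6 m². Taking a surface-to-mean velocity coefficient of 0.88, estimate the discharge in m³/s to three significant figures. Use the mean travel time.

t̄ = (20.1 + 18.2 + 18.8 + 18.3 + 19.6) / 5 = 19 s
v_surface = L / t̄ = 23.6 / 19 = 1.242 m/s
v_mean = 0.88 × 1.242 = 1.093 m/s
Q = A × v_mean = 24.6 × 1.093 = 26.89 m³/s

26.9 m³/s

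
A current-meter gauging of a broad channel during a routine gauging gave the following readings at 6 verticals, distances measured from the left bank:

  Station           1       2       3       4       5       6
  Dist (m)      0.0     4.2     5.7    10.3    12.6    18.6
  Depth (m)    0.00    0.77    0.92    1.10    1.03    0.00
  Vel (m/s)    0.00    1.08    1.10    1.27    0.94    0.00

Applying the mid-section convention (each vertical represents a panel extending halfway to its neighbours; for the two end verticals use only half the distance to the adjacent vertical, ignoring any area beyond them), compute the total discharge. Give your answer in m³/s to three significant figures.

w_2 = (5.7 − 0.0)/2 = 2.85 m; q_2 = 1.08 × 0.77 × 2.85 = 2.370 m³/s
w_3 = (10.3 − 4.2)/2 = 3.05 m; q_3 = 1.10 × 0.92 × 3.05 = 3.087 m³/s
w_4 = (12.6 − 5.7)/2 = 3.45 m; q_4 = 1.27 × 1.10 × 3.45 = 4.820 m³/s
w_5 = (18.6 − 10.3)/2 = 4.15 m; q_5 = 0.94 × 1.03 × 4.15 = 4.018 m³/s
Stations 1, 6 contribute zero (depth or velocity is 0).
Q = Σ qᵢ = 14.29 m³/s

14.3 m³/s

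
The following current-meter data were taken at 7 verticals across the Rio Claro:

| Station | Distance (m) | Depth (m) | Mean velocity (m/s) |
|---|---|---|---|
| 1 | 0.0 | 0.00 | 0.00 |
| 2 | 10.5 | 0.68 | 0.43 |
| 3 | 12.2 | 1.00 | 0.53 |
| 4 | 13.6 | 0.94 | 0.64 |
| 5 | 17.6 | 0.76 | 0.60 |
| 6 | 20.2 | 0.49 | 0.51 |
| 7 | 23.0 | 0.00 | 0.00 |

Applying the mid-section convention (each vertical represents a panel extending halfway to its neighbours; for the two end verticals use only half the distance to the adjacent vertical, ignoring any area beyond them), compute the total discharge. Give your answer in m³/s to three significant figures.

w_2 = (12.2 − 0.0)/2 = 6.1 m; q_2 = 0.43 × 0.68 × 6.1 = 1.784 m³/s
w_3 = (13.6 − 10.5)/2 = 1.55 m; q_3 = 0.53 × 1.00 × 1.55 = 0.8215 m³/s
w_4 = (17.6 − 12.2)/2 = 2.7 m; q_4 = 0.64 × 0.94 × 2.7 = 1.624 m³/s
w_5 = (20.2 − 13.6)/2 = 3.3 m; q_5 = 0.60 × 0.76 × 3.3 = 1.505 m³/s
w_6 = (23.0 − 17.6)/2 = 2.7 m; q_6 = 0.51 × 0.49 × 2.7 = 0.6747 m³/s
Stations 1, 7 contribute zero (depth or velocity is 0).
Q = Σ qᵢ = 6.409 m³/s

6.41 m³/s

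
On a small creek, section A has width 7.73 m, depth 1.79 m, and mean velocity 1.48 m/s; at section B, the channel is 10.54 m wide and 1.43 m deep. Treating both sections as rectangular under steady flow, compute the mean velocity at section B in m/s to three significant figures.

1.36 m/s

Q = A₁V₁ = (7.73×1.79) × 1.48 = 20.48 m³/s
A₂ = 10.54 × 1.43 = 15.07 m²
V₂ = Q/A₂ = 20.48/15.07 = 1.359 m/s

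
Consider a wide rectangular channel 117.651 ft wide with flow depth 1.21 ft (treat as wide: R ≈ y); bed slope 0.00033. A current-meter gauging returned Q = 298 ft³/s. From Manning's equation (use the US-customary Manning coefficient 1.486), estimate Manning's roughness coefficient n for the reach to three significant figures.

A = b·y = 117.651 × 1.21 = 142.4 ft²
Wide channel: R ≈ y = 1.21 ft
n = (1.486/Q)·A·R^(2/3)·S^(1/2) = (1.486/298) × 142.4 × 1.136 × 0.01817 = 0.01464

0.0146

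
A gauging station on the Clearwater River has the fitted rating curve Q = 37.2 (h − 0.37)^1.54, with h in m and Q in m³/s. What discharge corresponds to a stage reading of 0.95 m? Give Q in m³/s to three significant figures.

16.1 m³/s

Q = 37.2 × (0.95 − 0.37)^1.54 = 37.2 × 0.58^1.54 = 16.08 m³/s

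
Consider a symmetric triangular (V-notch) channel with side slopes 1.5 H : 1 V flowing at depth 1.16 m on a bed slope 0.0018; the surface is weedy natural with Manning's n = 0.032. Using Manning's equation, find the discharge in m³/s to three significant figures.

1.65 m³/s

A = z·y² = 1.5×1.16² = 2.018 m²
P = 2y√(1+z²) = 2×1.16×√(1+1.5²) = 4.182 m
R = A/P = 2.018/4.182 = 0.4826 m
Q = (1/n)·A·R^(2/3)·S^(1/2) = (1/0.032) × 2.018 × 0.4826^(2/3) × 0.0018^(1/2) = 1.646 m³/s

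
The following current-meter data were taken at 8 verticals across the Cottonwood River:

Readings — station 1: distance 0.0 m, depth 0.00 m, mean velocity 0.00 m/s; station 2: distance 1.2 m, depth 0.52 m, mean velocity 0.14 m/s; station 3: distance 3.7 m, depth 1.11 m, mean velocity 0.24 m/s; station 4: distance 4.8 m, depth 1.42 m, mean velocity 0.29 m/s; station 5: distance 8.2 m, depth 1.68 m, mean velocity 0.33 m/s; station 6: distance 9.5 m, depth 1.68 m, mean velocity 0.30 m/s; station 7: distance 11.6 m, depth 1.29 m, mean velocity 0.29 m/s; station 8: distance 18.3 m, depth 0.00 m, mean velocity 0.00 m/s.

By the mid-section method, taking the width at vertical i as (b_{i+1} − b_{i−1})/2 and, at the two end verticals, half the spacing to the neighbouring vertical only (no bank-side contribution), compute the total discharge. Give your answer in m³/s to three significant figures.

5.35 m³/s

w_2 = (3.7 − 0.0)/2 = 1.85 m; q_2 = 0.14 × 0.52 × 1.85 = 0.1347 m³/s
w_3 = (4.8 − 1.2)/2 = 1.8 m; q_3 = 0.24 × 1.11 × 1.8 = 0.4795 m³/s
w_4 = (8.2 − 3.7)/2 = 2.25 m; q_4 = 0.29 × 1.42 × 2.25 = 0.9266 m³/s
w_5 = (9.5 − 4.8)/2 = 2.35 m; q_5 = 0.33 × 1.68 × 2.35 = 1.303 m³/s
w_6 = (11.6 − 8.2)/2 = 1.7 m; q_6 = 0.30 × 1.68 × 1.7 = 0.8568 m³/s
w_7 = (18.3 − 9.5)/2 = 4.4 m; q_7 = 0.29 × 1.29 × 4.4 = 1.646 m³/s
Stations 1, 8 contribute zero (depth or velocity is 0).
Q = Σ qᵢ = 5.346 m³/s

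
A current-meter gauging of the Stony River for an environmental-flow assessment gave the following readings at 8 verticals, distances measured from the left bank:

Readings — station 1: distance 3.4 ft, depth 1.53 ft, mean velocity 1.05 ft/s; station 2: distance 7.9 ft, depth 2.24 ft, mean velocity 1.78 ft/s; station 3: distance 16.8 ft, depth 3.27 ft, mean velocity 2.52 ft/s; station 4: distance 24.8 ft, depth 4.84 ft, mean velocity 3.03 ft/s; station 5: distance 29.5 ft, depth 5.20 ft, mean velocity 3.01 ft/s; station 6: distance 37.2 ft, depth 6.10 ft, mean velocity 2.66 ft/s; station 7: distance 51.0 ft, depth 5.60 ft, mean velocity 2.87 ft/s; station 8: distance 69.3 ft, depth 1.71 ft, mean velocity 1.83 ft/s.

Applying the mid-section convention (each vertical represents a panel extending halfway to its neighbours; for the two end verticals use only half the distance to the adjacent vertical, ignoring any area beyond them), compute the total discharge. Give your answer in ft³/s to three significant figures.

w_1 = (7.9 − 3.4)/2 = 2.25 ft; q_1 = 1.05 × 1.53 × 2.25 = 3.615 ft³/s
w_2 = (16.8 − 3.4)/2 = 6.7 ft; q_2 = 1.78 × 2.24 × 6.7 = 26.71 ft³/s
w_3 = (24.8 − 7.9)/2 = 8.45 ft; q_3 = 2.52 × 3.27 × 8.45 = 69.63 ft³/s
w_4 = (29.5 − 16.8)/2 = 6.35 ft; q_4 = 3.03 × 4.84 × 6.35 = 93.12 ft³/s
w_5 = (37.2 − 24.8)/2 = 6.2 ft; q_5 = 3.01 × 5.20 × 6.2 = 97.04 ft³/s
w_6 = (51.0 − 29.5)/2 = 10.75 ft; q_6 = 2.66 × 6.10 × 10.75 = 174.4 ft³/s
w_7 = (69.3 − 37.2)/2 = 16.05 ft; q_7 = 2.87 × 5.60 × 16.05 = 258.0 ft³/s
w_8 = (69.3 − 51.0)/2 = 9.15 ft; q_8 = 1.83 × 1.71 × 9.15 = 28.63 ft³/s
Q = Σ qᵢ = 751.1 ft³/s

751 ft³/s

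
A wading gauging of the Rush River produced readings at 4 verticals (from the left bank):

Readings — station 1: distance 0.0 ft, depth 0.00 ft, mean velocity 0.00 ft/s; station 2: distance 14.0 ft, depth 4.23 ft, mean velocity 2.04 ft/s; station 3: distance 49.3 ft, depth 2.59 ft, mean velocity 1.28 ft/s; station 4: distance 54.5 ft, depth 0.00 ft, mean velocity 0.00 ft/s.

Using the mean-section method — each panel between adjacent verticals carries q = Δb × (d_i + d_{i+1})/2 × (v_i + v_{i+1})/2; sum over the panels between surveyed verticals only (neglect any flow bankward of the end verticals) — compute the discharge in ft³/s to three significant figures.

Panel 1-2: Δb = 14 ft, d̄ = (0.00+4.23)/2 = 2.115, v̄ = (0.00+2.04)/2 = 1.02 → q = 14×2.115×1.02 = 30.20 ft³/s
Panel 2-3: Δb = 35.3 ft, d̄ = (4.23+2.59)/2 = 3.41, v̄ = (2.04+1.28)/2 = 1.66 → q = 35.3×3.41×1.66 = 199.8 ft³/s
Panel 3-4: Δb = 5.2 ft, d̄ = (2.59+0.00)/2 = 1.295, v̄ = (1.28+0.00)/2 = 0.64 → q = 5.2×1.295×0.64 = 4.310 ft³/s
Q = Σ q = 234.3 ft³/s

234 ft³/s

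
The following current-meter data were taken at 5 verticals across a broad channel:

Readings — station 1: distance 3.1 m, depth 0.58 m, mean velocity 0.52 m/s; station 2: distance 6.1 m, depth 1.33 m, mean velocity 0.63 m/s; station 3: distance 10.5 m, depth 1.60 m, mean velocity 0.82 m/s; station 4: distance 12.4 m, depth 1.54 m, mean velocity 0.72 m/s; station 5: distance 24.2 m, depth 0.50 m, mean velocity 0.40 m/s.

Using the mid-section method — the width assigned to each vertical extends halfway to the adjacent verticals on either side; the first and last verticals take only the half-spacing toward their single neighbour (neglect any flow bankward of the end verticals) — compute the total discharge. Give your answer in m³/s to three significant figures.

16.5 m³/s

w_1 = (6.1 − 3.1)/2 = 1.5 m; q_1 = 0.52 × 0.58 × 1.5 = 0.4524 m³/s
w_2 = (10.5 − 3.1)/2 = 3.7 m; q_2 = 0.63 × 1.33 × 3.7 = 3.100 m³/s
w_3 = (12.4 − 6.1)/2 = 3.15 m; q_3 = 0.82 × 1.60 × 3.15 = 4.133 m³/s
w_4 = (24.2 − 10.5)/2 = 6.85 m; q_4 = 0.72 × 1.54 × 6.85 = 7.595 m³/s
w_5 = (24.2 − 12.4)/2 = 5.9 m; q_5 = 0.40 × 0.50 × 5.9 = 1.180 m³/s
Q = Σ qᵢ = 16.46 m³/s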